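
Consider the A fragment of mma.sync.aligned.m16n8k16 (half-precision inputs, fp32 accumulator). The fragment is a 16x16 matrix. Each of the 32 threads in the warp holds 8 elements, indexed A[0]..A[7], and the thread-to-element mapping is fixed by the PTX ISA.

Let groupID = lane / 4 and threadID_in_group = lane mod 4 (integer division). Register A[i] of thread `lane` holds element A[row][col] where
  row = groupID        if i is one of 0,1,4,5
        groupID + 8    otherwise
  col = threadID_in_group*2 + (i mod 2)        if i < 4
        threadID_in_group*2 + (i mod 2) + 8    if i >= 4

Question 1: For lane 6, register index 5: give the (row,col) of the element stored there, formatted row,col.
1,13

6: g=1,t=2
[5] (1+0,2*2+1+8) = (1,13)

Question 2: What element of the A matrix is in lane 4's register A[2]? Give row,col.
L=4→G=4>>2=1, T=4&3=0
[2]→row 1+8=9  col 0·2+0+0=0

9,0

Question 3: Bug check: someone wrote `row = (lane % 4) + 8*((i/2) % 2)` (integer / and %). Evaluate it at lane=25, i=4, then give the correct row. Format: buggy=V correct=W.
`(lane % 4) + 8*((i/2) % 2)`[25,4]->1
lane 25: gid=6 (25/4), tid=1 (25%4)
i=4: r=6+0=6, c=1*2+0+8=10
row: 1 vs 6

buggy=1 correct=6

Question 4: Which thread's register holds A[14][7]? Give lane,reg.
r=14→G=6,rhi=1  c=7→chi=0,T=3,p=1
L=6*4+3=27  i=0*4+1*2+1=3

27,3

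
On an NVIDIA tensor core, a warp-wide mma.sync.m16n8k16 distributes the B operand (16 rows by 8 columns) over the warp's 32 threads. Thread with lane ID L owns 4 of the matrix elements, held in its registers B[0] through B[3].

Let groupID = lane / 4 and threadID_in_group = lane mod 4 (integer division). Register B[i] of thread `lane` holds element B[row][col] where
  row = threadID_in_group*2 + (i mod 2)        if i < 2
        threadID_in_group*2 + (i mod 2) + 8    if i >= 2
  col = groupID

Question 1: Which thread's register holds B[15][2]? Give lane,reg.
c: 2->gid=2  r: 15->r8=1,tid=3,i&1=1
L=2*4+3=11  i=1*2+1=3

11,3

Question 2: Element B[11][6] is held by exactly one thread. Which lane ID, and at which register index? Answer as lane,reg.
c:6=>grp=6  r:11=>rB=1,tig=1,lo=1
L=6*4+1=25  i=1*2+1=3

25,3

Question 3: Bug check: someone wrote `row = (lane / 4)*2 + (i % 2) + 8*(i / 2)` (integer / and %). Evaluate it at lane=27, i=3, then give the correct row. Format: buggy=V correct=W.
`(lane / 4)*2 + (i % 2) + 8*(i / 2)`[27,3]->21
lane 27: g=6 (27/4), t=3 (27%4)
i=3: r=3*2+1+8=15, c=g=6
row: 21 vs 15

buggy=21 correct=15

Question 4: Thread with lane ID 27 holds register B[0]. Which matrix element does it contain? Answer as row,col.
6,6

27: grp=6,tig=3
[0] (3*2+0+0,6) = (6,6)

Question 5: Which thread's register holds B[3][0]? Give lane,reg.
c: 0->gid=0  r: 3->r8=0,tid=1,i&1=1
L=0*4+1=1  i=0*2+1=1

1,1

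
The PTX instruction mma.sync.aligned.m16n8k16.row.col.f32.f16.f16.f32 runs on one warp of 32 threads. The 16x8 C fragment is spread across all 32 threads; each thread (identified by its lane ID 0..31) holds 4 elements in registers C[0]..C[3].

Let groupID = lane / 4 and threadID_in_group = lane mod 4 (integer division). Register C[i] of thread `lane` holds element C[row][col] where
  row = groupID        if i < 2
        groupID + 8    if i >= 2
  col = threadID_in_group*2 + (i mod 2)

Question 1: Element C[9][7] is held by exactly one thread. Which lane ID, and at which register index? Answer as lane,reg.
7,3

r: 9->gid=1,r8=1  c: 7->tid=3,i&1=1
L=1*4+3=7  i=1*2+1=3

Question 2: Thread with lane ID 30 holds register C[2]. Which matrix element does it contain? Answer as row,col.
L=30->g=30>>2=7, t=30&3=2
[2]->row 7+8=15  col 2·2+0=4

15,4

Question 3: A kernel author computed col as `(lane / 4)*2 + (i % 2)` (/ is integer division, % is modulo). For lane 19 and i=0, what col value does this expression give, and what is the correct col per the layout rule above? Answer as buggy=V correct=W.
`(lane / 4)*2 + (i % 2)`[19,0]=>8
lane 19=>19/4=4, 19 mod 4=3
i=0  r:4+0=>4  c:2·3+0=>6
col: 8 vs 6

buggy=8 correct=6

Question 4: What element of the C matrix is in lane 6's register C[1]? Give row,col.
6: g=1,t=2
[1] (1+0,2*2+1) = (1,5)

1,5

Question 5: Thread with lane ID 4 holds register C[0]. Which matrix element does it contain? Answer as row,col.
1,0

lane 4: gid=1 (4/4), tid=0 (4%4)
i=0: r=1+0=1, c=0*2+0=0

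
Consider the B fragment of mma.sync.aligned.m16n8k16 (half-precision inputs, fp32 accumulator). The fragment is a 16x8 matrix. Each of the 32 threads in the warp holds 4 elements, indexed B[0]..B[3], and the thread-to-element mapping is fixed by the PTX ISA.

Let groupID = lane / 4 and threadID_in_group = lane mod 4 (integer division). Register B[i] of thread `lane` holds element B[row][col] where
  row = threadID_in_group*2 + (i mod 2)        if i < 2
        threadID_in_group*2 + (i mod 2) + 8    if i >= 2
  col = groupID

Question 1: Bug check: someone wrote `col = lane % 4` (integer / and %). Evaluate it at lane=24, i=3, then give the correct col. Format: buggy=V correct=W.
buggy=0 correct=6

`lane % 4`[24,3]→0
lane 24→24/4=6, 24 mod 4=0
i=3  r:2·0+1+8→9  c:6
col: 0 vs 6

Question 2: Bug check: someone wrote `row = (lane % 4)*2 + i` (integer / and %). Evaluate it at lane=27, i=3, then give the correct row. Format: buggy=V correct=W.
`(lane % 4)*2 + i`[27,3]=>9
lane 27=>27/4=6, 27 mod 4=3
i=3  r:2·3+1+8=>15  c:6
row: 9 vs 15

buggy=9 correct=15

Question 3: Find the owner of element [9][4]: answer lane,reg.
c: 4->gid=4  r: 9->r8=1,tid=0,i&1=1
L=4*4+0=16  i=1*2+1=3

16,3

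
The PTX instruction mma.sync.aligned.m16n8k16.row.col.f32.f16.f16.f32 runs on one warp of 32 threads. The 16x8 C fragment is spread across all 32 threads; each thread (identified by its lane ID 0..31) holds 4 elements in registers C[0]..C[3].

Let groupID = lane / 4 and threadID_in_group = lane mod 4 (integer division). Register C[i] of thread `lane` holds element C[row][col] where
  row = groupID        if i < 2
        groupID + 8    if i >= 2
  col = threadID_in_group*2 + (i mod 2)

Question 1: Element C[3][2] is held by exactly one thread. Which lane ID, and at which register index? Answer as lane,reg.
r:3=>grp=3,rB=0  c:2=>tig=1,lo=0
L=3*4+1=13  i=0*2+0=0

13,0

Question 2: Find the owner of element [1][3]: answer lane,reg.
r=1→G=1,rhi=0  c=3→T=1,p=1
L=1*4+1=5  i=0*2+1=1

5,1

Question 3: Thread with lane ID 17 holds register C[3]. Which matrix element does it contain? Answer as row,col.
lane 17: gid=4 (17/4), tid=1 (17%4)
i=3: r=4+8=12, c=1*2+1=3

12,3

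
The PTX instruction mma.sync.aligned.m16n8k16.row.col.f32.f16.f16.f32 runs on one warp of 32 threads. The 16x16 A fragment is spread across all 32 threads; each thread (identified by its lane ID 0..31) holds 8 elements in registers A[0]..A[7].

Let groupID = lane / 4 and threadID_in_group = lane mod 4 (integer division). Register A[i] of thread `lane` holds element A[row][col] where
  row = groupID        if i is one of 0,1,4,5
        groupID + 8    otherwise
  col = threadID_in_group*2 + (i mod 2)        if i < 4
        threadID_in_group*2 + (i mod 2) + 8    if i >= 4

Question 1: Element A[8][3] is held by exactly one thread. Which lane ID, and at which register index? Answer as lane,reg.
1,3

r=8→G=0,rhi=1  c=3→chi=0,T=1,p=1
L=0*4+1=1  i=0*4+1*2+1=3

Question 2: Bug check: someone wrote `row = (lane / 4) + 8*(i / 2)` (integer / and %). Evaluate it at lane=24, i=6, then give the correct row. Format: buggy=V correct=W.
`(lane / 4) + 8*(i / 2)`[24,6]->30
lane 24->24/4=6, 24 mod 4=0
i=6  r:6+8->14  c:2·0+0+8->8
row: 30 vs 14

buggy=30 correct=14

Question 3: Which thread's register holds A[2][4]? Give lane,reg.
r=2→G=2,rhi=0  c=4→chi=0,T=2,p=0
L=2*4+2=10  i=0*4+0*2+0=0

10,0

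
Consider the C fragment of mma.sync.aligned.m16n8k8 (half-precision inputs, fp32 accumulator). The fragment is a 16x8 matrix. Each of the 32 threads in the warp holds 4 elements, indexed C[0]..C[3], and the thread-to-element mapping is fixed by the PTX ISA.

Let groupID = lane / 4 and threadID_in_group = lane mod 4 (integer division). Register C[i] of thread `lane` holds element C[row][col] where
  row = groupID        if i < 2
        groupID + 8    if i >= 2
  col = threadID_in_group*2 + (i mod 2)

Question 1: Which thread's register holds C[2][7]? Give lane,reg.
11,1

r=2->g=2,rb=0  c=7->t=3,b0=1
L=2*4+3=11  i=0*2+1=1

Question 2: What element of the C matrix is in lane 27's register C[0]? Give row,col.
6,6

lane 27→27/4=6, 27 mod 4=3
i=0  r:6+0→6  c:2·3+0→6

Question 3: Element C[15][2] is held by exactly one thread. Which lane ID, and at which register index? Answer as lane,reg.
29,2

r=15⇒gr=7,Rb=1  c=2⇒th=1,odd=0
L=7*4+1=29  i=1*2+0=2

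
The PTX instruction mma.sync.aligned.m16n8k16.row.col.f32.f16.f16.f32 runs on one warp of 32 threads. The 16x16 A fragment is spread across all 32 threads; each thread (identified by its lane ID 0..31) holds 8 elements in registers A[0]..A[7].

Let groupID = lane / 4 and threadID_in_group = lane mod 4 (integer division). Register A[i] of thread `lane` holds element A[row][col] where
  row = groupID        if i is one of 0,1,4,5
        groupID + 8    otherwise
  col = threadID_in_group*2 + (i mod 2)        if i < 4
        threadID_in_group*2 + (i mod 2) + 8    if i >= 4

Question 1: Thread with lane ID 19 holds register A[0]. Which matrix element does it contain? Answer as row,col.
lane 19->19/4=4, 19 mod 4=3
i=0  r:4+0->4  c:2·3+0+0->6

4,6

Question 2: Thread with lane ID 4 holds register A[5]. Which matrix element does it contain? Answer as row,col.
1,9

L=4->g=4>>2=1, t=4&3=0
[5]->row 1+0=1  col 0·2+1+8=9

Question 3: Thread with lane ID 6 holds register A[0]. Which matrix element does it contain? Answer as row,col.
1,4

L=6->g=6>>2=1, t=6&3=2
[0]->row 1+0=1  col 2·2+0+0=4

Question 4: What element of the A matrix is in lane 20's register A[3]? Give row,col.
13,1

L=20→G=20>>2=5, T=20&3=0
[3]→row 5+8=13  col 0·2+1+0=1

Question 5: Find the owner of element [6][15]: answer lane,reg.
27,5

r=6⇒gr=6,Rb=0  c=15⇒Cb=1,th=3,odd=1
L=6*4+3=27  i=1*4+0*2+1=5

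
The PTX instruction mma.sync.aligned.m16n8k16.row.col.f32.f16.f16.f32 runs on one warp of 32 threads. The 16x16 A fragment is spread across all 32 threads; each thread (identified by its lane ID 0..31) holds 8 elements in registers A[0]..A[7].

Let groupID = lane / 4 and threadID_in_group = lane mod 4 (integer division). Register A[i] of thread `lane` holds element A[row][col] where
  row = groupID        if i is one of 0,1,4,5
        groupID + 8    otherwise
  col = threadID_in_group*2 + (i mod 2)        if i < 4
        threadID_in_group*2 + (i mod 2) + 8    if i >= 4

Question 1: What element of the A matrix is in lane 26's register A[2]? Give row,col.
lane 26⇒26/4=6, 26 mod 4=2
i=2  r:6+8⇒14  c:2·2+0+0⇒4

14,4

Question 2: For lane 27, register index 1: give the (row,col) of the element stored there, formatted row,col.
6,7

27: gr=6,th=3
[1] (6+0,3*2+1+0) = (6,7)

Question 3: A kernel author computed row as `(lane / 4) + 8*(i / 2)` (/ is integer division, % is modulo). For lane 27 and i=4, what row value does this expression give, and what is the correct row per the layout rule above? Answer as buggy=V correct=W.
`(lane / 4) + 8*(i / 2)`[27,4]→22
lane 27→27/4=6, 27 mod 4=3
i=4  r:6+0→6  c:2·3+0+8→14
row: 22 vs 6

buggy=22 correct=6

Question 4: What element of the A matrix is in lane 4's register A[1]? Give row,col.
1,1

L=4->gid=4>>2=1, tid=4&3=0
[1]->row 1+0=1  col 0·2+1+0=1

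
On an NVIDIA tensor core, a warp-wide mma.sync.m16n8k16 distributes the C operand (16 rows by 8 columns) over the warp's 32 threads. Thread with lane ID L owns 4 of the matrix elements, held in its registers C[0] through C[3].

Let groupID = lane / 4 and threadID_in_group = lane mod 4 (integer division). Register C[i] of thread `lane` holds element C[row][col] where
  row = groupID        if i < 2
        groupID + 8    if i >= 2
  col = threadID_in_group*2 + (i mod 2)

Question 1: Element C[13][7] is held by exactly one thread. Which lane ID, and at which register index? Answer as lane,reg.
r=13->g=5,rb=1  c=7->t=3,b0=1
L=5*4+3=23  i=1*2+1=3

23,3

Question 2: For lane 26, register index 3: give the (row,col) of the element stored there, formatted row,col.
lane 26=>26/4=6, 26 mod 4=2
i=3  r:6+8=>14  c:2·2+1=>5

14,5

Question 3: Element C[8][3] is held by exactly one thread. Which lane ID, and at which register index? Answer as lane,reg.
1,3

r=8->g=0,rb=1  c=3->t=1,b0=1
L=0*4+1=1  i=1*2+1=3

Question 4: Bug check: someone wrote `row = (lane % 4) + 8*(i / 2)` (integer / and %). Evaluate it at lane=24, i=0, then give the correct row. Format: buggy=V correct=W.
`(lane % 4) + 8*(i / 2)`[24,0]→0
lane 24→24/4=6, 24 mod 4=0
i=0  r:6+0→6  c:2·0+0→0
row: 0 vs 6

buggy=0 correct=6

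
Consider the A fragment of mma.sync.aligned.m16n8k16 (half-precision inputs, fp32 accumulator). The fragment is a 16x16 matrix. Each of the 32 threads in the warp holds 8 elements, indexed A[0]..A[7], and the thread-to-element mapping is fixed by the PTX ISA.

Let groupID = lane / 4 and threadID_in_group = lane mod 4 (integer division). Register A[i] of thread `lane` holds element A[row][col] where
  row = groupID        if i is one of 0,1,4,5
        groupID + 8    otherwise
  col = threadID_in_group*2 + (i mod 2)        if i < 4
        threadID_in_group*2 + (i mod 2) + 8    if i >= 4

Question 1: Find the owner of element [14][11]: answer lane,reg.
r=14⇒gr=6,Rb=1  c=11⇒Cb=1,th=1,odd=1
L=6*4+1=25  i=1*4+1*2+1=7

25,7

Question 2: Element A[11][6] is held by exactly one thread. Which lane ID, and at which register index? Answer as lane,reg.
15,2

r:11=>grp=3,rB=1  c:6=>cB=0,tig=3,lo=0
L=3*4+3=15  i=0*4+1*2+0=2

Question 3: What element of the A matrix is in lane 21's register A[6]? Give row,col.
13,10

lane 21->21/4=5, 21 mod 4=1
i=6  r:5+8->13  c:2·1+0+8->10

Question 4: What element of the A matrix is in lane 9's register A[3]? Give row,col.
10,3

9: grp=2,tig=1
[3] (2+8,1*2+1+0) = (10,3)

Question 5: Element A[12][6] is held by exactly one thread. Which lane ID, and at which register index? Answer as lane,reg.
19,2

r=12⇒gr=4,Rb=1  c=6⇒Cb=0,th=3,odd=0
L=4*4+3=19  i=0*4+1*2+0=2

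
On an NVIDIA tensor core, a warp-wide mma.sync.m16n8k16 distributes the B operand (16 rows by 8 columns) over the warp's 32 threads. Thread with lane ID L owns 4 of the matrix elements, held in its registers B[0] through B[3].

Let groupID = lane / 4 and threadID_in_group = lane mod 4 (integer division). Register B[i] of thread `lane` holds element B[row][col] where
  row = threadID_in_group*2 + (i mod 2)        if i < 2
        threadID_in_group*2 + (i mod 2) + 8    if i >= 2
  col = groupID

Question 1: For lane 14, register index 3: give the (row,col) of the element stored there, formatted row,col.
13,3

lane 14: gid=3 (14/4), tid=2 (14%4)
i=3: r=2*2+1+8=13, c=gid=3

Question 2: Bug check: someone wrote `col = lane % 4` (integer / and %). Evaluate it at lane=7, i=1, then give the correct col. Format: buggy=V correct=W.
buggy=3 correct=1

`lane % 4`[7,1]=>3
lane 7: grp=1 (7/4), tig=3 (7%4)
i=1: r=3*2+1+0=7, c=grp=1
col: 3 vs 1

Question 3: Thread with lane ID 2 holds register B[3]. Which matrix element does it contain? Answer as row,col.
L=2->gid=2>>2=0, tid=2&3=2
[3]->row 2·2+1+8=13  col gid=0

13,0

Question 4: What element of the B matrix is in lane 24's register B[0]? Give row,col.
0,6

lane 24->24/4=6, 24 mod 4=0
i=0  r:2·0+0+0->0  c:6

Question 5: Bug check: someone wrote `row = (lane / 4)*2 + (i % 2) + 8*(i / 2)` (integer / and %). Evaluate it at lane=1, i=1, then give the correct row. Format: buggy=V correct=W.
`(lane / 4)*2 + (i % 2) + 8*(i / 2)`[1,1]->1
1: g=0,t=1
[1] (1*2+1+0,0) = (3,0)
row: 1 vs 3

buggy=1 correct=3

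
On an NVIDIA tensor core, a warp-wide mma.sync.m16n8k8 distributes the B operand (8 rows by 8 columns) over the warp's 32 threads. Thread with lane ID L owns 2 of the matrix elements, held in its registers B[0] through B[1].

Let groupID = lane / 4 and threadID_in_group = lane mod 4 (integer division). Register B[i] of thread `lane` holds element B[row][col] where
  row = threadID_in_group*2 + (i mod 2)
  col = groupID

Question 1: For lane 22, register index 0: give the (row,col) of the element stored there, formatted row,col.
lane 22: grp=5 (22/4), tig=2 (22%4)
i=0: r=2*2+0=4, c=grp=5

4,5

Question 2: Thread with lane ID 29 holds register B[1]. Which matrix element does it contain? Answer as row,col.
3,7

lane 29→29/4=7, 29 mod 4=1
i=1  r:2·1+1→3  c:7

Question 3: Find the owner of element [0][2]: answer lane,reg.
c=2⇒gr=2  r=0⇒th=0,odd=0
L=2*4+0=8  i=0=0

8,0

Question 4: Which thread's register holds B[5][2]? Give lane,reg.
c=2→G=2  r=5→T=2,p=1
L=2*4+2=10  i=1=1

10,1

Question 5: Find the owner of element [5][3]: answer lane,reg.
14,1

c:3=>grp=3  r:5=>tig=2,lo=1
L=3*4+2=14  i=1=1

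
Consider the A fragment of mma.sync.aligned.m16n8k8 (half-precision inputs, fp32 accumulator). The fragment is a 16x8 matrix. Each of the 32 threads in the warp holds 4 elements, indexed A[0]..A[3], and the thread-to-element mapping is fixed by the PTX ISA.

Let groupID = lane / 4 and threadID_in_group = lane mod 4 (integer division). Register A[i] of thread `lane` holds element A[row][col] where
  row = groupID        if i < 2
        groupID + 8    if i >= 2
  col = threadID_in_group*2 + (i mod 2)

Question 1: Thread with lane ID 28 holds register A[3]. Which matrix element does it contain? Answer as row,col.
15,1

lane 28⇒28/4=7, 28 mod 4=0
i=3  r:7+8⇒15  c:2·0+1⇒1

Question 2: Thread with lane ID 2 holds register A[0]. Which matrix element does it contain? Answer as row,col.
lane 2: grp=0 (2/4), tig=2 (2%4)
i=0: r=0+0=0, c=2*2+0=4

0,4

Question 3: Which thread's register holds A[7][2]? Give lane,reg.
29,0

r=7->g=7,rb=0  c=2->t=1,b0=0
L=7*4+1=29  i=0*2+0=0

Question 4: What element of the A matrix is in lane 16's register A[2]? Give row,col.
12,0

16: gr=4,th=0
[2] (4+8,0*2+0) = (12,0)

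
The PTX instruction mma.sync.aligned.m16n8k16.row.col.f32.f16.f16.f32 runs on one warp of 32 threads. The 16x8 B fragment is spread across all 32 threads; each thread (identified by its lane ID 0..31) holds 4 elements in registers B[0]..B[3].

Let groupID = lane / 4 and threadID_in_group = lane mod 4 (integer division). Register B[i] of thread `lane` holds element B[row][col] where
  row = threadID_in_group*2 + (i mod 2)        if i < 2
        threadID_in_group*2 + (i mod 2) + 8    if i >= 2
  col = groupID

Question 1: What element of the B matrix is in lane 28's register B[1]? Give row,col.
1,7

L=28→G=28>>2=7, T=28&3=0
[1]→row 0·2+1+0=1  col G=7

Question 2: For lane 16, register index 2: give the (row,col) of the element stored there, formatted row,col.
16: gid=4,tid=0
[2] (0*2+0+8,4) = (8,4)

8,4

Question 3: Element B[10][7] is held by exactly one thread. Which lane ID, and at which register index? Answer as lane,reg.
29,2

c: 7->gid=7  r: 10->r8=1,tid=1,i&1=0
L=7*4+1=29  i=1*2+0=2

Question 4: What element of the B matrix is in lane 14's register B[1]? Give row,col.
lane 14→14/4=3, 14 mod 4=2
i=1  r:2·2+1+0→5  c:3

5,3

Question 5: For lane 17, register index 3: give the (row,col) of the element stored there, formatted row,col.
17: gid=4,tid=1
[3] (1*2+1+8,4) = (11,4)

11,4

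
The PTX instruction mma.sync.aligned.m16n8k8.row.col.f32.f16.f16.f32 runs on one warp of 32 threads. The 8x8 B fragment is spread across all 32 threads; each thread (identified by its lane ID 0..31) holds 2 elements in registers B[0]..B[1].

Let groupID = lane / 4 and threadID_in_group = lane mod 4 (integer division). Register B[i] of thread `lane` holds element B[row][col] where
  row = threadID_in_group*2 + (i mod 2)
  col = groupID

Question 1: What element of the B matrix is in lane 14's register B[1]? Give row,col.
lane 14=>14/4=3, 14 mod 4=2
i=1  r:2·2+1=>5  c:3

5,3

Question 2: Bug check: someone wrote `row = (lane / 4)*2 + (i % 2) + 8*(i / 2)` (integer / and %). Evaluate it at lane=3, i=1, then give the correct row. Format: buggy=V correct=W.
`(lane / 4)*2 + (i % 2) + 8*(i / 2)`[3,1]->1
lane 3: g=0 (3/4), t=3 (3%4)
i=1: r=3*2+1=7, c=g=0
row: 1 vs 7

buggy=1 correct=7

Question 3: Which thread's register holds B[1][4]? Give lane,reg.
c: 4->gid=4  r: 1->tid=0,i&1=1
L=4*4+0=16  i=1=1

16,1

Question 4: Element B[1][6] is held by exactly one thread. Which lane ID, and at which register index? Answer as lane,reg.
24,1

c: 6->gid=6  r: 1->tid=0,i&1=1
L=6*4+0=24  i=1=1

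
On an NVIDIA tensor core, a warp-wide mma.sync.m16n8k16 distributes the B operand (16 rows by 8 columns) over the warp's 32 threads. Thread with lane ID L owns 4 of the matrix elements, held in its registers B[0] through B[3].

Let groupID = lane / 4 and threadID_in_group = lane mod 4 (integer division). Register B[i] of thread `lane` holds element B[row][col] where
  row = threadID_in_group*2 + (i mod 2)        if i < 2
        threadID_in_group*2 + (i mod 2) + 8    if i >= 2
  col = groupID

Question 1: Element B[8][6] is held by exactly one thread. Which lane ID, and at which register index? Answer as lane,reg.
24,2

c:6=>grp=6  r:8=>rB=1,tig=0,lo=0
L=6*4+0=24  i=1*2+0=2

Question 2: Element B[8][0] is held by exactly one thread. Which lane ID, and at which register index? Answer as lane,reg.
0,2

c=0→G=0  r=8→rhi=1,T=0,p=0
L=0*4+0=0  i=1*2+0=2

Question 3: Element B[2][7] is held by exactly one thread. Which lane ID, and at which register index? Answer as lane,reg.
29,0

c=7->g=7  r=2->rb=0,t=1,b0=0
L=7*4+1=29  i=0*2+0=0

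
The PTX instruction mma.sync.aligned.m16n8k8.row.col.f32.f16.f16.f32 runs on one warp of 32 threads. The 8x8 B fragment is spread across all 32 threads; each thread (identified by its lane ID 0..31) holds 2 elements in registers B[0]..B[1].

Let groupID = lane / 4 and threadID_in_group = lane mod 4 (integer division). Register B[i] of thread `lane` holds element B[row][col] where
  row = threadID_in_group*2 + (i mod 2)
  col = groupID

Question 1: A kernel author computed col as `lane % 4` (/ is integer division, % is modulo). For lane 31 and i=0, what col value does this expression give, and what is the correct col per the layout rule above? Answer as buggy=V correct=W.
buggy=3 correct=7

`lane % 4`[31,0]->3
lane 31->31/4=7, 31 mod 4=3
i=0  r:2·3+0->6  c:7
col: 3 vs 7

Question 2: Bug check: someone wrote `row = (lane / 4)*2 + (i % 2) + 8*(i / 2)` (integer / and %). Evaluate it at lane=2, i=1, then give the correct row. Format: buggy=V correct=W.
buggy=1 correct=5

`(lane / 4)*2 + (i % 2) + 8*(i / 2)`[2,1]⇒1
2: gr=0,th=2
[1] (2*2+1,0) = (5,0)
row: 1 vs 5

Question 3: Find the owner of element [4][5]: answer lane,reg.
22,0

c: 5->gid=5  r: 4->tid=2,i&1=0
L=5*4+2=22  i=0=0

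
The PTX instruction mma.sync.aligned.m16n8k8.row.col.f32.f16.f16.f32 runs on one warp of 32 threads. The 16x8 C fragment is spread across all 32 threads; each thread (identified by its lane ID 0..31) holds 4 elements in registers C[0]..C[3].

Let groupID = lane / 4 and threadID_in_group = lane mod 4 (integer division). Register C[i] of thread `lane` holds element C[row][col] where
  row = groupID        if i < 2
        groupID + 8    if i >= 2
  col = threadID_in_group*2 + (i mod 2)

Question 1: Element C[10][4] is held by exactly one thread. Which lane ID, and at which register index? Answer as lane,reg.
r:10=>grp=2,rB=1  c:4=>tig=2,lo=0
L=2*4+2=10  i=1*2+0=2

10,2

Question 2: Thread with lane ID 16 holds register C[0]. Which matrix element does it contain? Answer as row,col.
lane 16: gid=4 (16/4), tid=0 (16%4)
i=0: r=4+0=4, c=0*2+0=0

4,0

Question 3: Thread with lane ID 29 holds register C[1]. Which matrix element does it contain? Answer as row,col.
29: grp=7,tig=1
[1] (7+0,1*2+1) = (7,3)

7,3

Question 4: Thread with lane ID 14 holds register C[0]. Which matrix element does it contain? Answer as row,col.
3,4

L=14=>grp=14>>2=3, tig=14&3=2
[0]=>row 3+0=3  col 2·2+0=4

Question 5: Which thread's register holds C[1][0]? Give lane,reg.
r=1⇒gr=1,Rb=0  c=0⇒th=0,odd=0
L=1*4+0=4  i=0*2+0=0

4,0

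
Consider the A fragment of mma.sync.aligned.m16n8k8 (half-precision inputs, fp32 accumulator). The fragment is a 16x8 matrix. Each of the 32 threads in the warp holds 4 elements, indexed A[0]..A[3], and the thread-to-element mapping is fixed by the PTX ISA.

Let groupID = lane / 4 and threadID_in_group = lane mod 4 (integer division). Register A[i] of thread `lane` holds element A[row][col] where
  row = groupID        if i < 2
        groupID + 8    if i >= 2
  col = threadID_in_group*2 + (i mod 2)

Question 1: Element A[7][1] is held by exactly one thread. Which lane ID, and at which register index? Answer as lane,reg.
r:7=>grp=7,rB=0  c:1=>tig=0,lo=1
L=7*4+0=28  i=0*2+1=1

28,1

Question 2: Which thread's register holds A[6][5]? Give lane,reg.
26,1

r: 6->gid=6,r8=0  c: 5->tid=2,i&1=1
L=6*4+2=26  i=0*2+1=1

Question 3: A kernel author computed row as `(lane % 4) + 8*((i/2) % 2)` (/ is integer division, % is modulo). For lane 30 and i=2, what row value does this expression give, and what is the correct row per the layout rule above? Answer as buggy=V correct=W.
`(lane % 4) + 8*((i/2) % 2)`[30,2]->10
lane 30: g=7 (30/4), t=2 (30%4)
i=2: r=7+8=15, c=2*2+0=4
row: 10 vs 15

buggy=10 correct=15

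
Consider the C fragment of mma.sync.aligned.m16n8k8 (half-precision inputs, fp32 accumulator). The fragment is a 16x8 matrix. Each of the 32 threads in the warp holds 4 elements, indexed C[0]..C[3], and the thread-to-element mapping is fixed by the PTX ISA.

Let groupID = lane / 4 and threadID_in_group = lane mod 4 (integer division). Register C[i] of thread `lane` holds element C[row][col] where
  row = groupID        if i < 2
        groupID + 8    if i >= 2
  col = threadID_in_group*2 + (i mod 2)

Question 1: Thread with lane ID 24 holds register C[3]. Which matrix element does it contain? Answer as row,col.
lane 24: gr=6 (24/4), th=0 (24%4)
i=3: r=6+8=14, c=0*2+1=1

14,1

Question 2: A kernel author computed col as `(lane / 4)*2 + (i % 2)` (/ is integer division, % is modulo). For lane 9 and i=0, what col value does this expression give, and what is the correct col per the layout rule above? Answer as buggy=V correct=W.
`(lane / 4)*2 + (i % 2)`[9,0]->4
L=9->gid=9>>2=2, tid=9&3=1
[0]->row 2+0=2  col 1·2+0=2
col: 4 vs 2

buggy=4 correct=2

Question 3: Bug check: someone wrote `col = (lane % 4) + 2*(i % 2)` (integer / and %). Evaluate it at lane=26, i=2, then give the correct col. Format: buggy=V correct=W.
`(lane % 4) + 2*(i % 2)`[26,2]→2
26: G=6,T=2
[2] (6+8,2*2+0) = (14,4)
col: 2 vs 4

buggy=2 correct=4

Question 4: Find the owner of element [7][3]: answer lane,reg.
r=7->g=7,rb=0  c=3->t=1,b0=1
L=7*4+1=29  i=0*2+1=1

29,1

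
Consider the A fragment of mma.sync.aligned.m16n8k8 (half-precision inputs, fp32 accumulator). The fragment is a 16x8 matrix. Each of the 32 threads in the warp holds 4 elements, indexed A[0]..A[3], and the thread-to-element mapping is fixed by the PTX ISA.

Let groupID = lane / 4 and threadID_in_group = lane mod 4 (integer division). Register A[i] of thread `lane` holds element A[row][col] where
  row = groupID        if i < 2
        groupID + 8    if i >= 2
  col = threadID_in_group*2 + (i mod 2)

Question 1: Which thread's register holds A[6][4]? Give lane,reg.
26,0

r=6→G=6,rhi=0  c=4→T=2,p=0
L=6*4+2=26  i=0*2+0=0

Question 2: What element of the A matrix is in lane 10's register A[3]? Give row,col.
10,5

L=10=>grp=10>>2=2, tig=10&3=2
[3]=>row 2+8=10  col 2·2+1=5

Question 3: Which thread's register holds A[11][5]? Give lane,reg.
r:11=>grp=3,rB=1  c:5=>tig=2,lo=1
L=3*4+2=14  i=1*2+1=3

14,3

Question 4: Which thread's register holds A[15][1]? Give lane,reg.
28,3

r=15->g=7,rb=1  c=1->t=0,b0=1
L=7*4+0=28  i=1*2+1=3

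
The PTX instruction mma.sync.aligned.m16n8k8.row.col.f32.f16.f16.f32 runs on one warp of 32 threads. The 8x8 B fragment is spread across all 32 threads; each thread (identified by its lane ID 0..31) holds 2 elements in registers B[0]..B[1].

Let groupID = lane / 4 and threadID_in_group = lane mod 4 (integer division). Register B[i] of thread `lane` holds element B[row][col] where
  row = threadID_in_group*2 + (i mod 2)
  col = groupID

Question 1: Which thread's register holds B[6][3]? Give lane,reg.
15,0

c: 3->gid=3  r: 6->tid=3,i&1=0
L=3*4+3=15  i=0=0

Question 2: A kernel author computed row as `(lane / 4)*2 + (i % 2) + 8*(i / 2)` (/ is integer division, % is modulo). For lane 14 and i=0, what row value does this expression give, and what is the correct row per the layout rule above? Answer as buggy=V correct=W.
buggy=6 correct=4

`(lane / 4)*2 + (i % 2) + 8*(i / 2)`[14,0]⇒6
14: gr=3,th=2
[0] (2*2+0,3) = (4,3)
row: 6 vs 4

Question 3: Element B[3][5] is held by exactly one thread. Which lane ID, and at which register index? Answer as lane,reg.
21,1

c:5=>grp=5  r:3=>tig=1,lo=1
L=5*4+1=21  i=1=1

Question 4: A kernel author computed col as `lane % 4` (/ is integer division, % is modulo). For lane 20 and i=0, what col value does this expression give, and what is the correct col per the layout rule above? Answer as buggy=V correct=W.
buggy=0 correct=5

`lane % 4`[20,0]→0
lane 20: G=5 (20/4), T=0 (20%4)
i=0: r=0*2+0=0, c=G=5
col: 0 vs 5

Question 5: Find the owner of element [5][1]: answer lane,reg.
6,1

c: 1->gid=1  r: 5->tid=2,i&1=1
L=1*4+2=6  i=1=1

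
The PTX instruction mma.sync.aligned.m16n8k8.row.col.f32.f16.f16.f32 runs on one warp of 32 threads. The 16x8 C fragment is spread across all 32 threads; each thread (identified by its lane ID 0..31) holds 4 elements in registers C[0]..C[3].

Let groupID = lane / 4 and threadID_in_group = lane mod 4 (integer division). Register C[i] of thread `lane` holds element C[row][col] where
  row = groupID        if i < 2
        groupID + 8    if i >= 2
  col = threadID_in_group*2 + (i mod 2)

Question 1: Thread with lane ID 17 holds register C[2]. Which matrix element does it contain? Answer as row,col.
17: g=4,t=1
[2] (4+8,1*2+0) = (12,2)

12,2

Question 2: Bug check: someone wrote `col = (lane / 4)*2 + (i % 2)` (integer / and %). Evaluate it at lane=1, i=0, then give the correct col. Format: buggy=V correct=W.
`(lane / 4)*2 + (i % 2)`[1,0]⇒0
1: gr=0,th=1
[0] (0+0,1*2+0) = (0,2)
col: 0 vs 2

buggy=0 correct=2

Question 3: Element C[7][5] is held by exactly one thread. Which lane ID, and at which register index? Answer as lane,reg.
r=7→G=7,rhi=0  c=5→T=2,p=1
L=7*4+2=30  i=0*2+1=1

30,1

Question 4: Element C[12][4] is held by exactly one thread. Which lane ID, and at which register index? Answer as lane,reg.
18,2

r=12→G=4,rhi=1  c=4→T=2,p=0
L=4*4+2=18  i=1*2+0=2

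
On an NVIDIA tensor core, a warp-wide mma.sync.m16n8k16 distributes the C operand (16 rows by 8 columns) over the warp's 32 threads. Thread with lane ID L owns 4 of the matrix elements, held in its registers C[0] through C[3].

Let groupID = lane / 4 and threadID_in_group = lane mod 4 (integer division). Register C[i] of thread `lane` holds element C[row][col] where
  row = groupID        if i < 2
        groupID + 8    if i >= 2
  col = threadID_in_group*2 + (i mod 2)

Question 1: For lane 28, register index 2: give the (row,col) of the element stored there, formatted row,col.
15,0

28: gid=7,tid=0
[2] (7+8,0*2+0) = (15,0)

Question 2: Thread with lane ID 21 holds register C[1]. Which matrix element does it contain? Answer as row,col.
lane 21->21/4=5, 21 mod 4=1
i=1  r:5+0->5  c:2·1+1->3

5,3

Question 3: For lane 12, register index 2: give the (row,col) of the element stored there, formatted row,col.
11,0

12: gr=3,th=0
[2] (3+8,0*2+0) = (11,0)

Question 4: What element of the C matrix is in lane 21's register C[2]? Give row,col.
13,2

21: g=5,t=1
[2] (5+8,1*2+0) = (13,2)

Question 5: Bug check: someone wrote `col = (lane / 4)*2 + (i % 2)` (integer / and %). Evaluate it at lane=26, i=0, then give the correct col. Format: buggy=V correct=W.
`(lane / 4)*2 + (i % 2)`[26,0]->12
lane 26->26/4=6, 26 mod 4=2
i=0  r:6+0->6  c:2·2+0->4
col: 12 vs 4

buggy=12 correct=4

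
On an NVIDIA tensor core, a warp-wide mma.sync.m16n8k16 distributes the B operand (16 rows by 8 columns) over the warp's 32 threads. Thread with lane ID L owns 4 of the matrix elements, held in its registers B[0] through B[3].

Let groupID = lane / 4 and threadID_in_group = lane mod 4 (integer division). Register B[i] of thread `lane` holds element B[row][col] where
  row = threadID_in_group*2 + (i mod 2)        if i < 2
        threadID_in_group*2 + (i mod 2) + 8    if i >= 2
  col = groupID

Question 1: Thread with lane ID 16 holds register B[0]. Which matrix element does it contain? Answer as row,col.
L=16->g=16>>2=4, t=16&3=0
[0]->row 0·2+0+0=0  col g=4

0,4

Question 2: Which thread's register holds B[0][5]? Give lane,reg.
c=5->g=5  r=0->rb=0,t=0,b0=0
L=5*4+0=20  i=0*2+0=0

20,0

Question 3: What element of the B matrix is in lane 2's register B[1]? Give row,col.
lane 2->2/4=0, 2 mod 4=2
i=1  r:2·2+1+0->5  c:0

5,0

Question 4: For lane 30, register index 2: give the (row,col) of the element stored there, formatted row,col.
12,7

lane 30⇒30/4=7, 30 mod 4=2
i=2  r:2·2+0+8⇒12  c:7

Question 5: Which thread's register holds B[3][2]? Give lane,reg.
c:2=>grp=2  r:3=>rB=0,tig=1,lo=1
L=2*4+1=9  i=0*2+1=1

9,1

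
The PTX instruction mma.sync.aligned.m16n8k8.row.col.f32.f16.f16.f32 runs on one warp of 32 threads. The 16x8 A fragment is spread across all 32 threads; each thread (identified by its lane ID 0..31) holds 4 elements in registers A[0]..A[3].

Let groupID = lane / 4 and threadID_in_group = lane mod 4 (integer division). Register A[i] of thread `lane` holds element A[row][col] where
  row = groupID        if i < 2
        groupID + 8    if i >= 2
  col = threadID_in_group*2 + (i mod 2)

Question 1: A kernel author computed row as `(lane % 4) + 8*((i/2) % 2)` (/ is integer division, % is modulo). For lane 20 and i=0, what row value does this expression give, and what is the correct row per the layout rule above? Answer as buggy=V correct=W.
buggy=0 correct=5

`(lane % 4) + 8*((i/2) % 2)`[20,0]->0
lane 20->20/4=5, 20 mod 4=0
i=0  r:5+0->5  c:2·0+0->0
row: 0 vs 5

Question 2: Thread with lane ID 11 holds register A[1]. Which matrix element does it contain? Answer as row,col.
lane 11: gid=2 (11/4), tid=3 (11%4)
i=1: r=2+0=2, c=3*2+1=7

2,7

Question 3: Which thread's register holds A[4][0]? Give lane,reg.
16,0

r=4→G=4,rhi=0  c=0→T=0,p=0
L=4*4+0=16  i=0*2+0=0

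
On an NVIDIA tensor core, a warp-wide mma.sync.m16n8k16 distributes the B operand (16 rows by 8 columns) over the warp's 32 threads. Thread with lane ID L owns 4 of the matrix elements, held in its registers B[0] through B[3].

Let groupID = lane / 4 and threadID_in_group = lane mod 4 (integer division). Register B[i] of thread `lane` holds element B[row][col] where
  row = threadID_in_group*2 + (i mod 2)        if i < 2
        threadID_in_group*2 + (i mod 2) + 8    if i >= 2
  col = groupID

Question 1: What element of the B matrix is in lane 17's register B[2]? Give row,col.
10,4

lane 17: gid=4 (17/4), tid=1 (17%4)
i=2: r=1*2+0+8=10, c=gid=4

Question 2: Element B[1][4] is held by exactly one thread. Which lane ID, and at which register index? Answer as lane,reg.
16,1

c=4→G=4  r=1→rhi=0,T=0,p=1
L=4*4+0=16  i=0*2+1=1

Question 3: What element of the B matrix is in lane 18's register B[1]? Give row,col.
lane 18->18/4=4, 18 mod 4=2
i=1  r:2·2+1+0->5  c:4

5,4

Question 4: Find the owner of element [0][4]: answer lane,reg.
c=4→G=4  r=0→rhi=0,T=0,p=0
L=4*4+0=16  i=0*2+0=0

16,0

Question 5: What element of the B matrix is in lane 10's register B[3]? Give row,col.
13,2

lane 10→10/4=2, 10 mod 4=2
i=3  r:2·2+1+8→13  c:2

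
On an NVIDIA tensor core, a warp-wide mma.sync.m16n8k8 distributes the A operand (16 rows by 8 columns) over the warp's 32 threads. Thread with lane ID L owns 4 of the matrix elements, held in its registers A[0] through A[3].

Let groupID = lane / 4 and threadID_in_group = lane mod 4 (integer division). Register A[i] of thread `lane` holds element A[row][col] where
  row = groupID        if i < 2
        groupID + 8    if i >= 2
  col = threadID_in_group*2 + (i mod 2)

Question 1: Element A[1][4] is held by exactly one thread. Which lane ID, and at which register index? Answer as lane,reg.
6,0

r=1→G=1,rhi=0  c=4→T=2,p=0
L=1*4+2=6  i=0*2+0=0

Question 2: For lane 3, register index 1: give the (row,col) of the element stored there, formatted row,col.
0,7

lane 3: gr=0 (3/4), th=3 (3%4)
i=1: r=0+0=0, c=3*2+1=7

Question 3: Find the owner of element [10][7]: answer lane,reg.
r=10⇒gr=2,Rb=1  c=7⇒th=3,odd=1
L=2*4+3=11  i=1*2+1=3

11,3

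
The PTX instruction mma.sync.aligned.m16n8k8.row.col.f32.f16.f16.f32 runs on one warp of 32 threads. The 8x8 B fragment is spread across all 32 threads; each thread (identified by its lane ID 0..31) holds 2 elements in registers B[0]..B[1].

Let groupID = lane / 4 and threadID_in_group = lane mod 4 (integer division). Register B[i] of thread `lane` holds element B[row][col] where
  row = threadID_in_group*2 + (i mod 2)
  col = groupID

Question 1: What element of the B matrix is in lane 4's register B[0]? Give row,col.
L=4->g=4>>2=1, t=4&3=0
[0]->row 0·2+0=0  col g=1

0,1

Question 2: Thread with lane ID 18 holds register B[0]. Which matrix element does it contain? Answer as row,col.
4,4

L=18->g=18>>2=4, t=18&3=2
[0]->row 2·2+0=4  col g=4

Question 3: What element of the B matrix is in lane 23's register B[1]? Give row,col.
lane 23->23/4=5, 23 mod 4=3
i=1  r:2·3+1->7  c:5

7,5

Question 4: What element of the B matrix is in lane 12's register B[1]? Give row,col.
1,3

lane 12: gid=3 (12/4), tid=0 (12%4)
i=1: r=0*2+1=1, c=gid=3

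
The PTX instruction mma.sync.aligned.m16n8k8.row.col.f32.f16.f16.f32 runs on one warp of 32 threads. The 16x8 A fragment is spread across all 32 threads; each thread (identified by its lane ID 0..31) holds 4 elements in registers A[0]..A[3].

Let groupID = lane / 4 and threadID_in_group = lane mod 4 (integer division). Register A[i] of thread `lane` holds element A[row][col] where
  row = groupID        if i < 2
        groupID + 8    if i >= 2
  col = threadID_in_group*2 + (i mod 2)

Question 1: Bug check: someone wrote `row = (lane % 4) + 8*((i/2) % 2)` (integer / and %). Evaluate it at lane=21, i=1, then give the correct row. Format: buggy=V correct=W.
buggy=1 correct=5

`(lane % 4) + 8*((i/2) % 2)`[21,1]=>1
lane 21: grp=5 (21/4), tig=1 (21%4)
i=1: r=5+0=5, c=1*2+1=3
row: 1 vs 5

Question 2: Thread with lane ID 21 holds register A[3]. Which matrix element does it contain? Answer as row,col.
13,3

L=21->gid=21>>2=5, tid=21&3=1
[3]->row 5+8=13  col 1·2+1=3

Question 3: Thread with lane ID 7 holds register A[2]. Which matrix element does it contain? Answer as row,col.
lane 7->7/4=1, 7 mod 4=3
i=2  r:1+8->9  c:2·3+0->6

9,6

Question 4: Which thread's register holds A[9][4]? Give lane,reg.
6,2

r=9→G=1,rhi=1  c=4→T=2,p=0
L=1*4+2=6  i=1*2+0=2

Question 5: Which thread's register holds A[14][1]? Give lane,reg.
24,3

r=14->g=6,rb=1  c=1->t=0,b0=1
L=6*4+0=24  i=1*2+1=3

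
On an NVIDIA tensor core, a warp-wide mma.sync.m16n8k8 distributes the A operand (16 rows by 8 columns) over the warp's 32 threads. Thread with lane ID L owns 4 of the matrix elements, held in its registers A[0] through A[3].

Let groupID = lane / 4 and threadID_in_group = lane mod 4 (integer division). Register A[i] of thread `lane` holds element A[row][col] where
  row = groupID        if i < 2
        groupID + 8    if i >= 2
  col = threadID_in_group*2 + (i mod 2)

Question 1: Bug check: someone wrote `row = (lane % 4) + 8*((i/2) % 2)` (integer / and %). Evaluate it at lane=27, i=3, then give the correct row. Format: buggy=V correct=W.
`(lane % 4) + 8*((i/2) % 2)`[27,3]->11
lane 27: gid=6 (27/4), tid=3 (27%4)
i=3: r=6+8=14, c=3*2+1=7
row: 11 vs 14

buggy=11 correct=14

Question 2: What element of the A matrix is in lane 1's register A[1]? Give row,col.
1: G=0,T=1
[1] (0+0,1*2+1) = (0,3)

0,3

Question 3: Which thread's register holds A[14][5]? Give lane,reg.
r=14⇒gr=6,Rb=1  c=5⇒th=2,odd=1
L=6*4+2=26  i=1*2+1=3

26,3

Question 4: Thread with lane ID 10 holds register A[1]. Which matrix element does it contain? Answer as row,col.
10: gid=2,tid=2
[1] (2+0,2*2+1) = (2,5)

2,5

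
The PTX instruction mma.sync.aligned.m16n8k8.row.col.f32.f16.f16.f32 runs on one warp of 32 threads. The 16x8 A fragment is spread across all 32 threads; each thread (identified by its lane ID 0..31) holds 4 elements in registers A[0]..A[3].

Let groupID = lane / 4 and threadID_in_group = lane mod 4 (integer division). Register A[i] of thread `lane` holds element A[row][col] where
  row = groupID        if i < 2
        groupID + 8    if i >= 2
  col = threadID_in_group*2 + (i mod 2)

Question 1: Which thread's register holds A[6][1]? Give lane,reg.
r=6->g=6,rb=0  c=1->t=0,b0=1
L=6*4+0=24  i=0*2+1=1

24,1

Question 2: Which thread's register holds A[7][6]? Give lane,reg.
31,0

r=7⇒gr=7,Rb=0  c=6⇒th=3,odd=0
L=7*4+3=31  i=0*2+0=0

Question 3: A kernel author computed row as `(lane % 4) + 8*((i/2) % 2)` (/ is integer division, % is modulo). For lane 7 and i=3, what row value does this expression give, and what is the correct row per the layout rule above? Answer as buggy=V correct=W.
buggy=11 correct=9

`(lane % 4) + 8*((i/2) % 2)`[7,3]→11
7: G=1,T=3
[3] (1+8,3*2+1) = (9,7)
row: 11 vs 9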